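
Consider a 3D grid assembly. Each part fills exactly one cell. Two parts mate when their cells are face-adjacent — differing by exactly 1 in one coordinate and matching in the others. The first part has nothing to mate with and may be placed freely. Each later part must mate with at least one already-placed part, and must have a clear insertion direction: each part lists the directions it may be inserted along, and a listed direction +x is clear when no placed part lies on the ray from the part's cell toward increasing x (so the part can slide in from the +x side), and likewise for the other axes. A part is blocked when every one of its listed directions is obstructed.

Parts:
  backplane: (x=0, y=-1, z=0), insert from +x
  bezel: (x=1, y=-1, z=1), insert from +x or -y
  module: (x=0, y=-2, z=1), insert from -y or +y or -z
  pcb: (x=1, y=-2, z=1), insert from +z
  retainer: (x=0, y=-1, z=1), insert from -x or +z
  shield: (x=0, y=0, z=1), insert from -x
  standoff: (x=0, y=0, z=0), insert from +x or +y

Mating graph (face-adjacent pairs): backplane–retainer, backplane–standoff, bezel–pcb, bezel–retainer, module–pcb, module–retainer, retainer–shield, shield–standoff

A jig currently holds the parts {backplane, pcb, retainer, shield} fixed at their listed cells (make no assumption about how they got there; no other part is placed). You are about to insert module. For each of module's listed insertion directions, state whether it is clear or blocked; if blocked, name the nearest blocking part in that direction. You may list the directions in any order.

+y: blocked by retainer; -y: clear; -z: clear

-y: ray from module(0, -2, 1) has no placed part ⇒ clear
+y: nearest on ray is retainer@(0, -1, 1) ⇒ blocked
-z: ray from module(0, -2, 1) has no placed part ⇒ clear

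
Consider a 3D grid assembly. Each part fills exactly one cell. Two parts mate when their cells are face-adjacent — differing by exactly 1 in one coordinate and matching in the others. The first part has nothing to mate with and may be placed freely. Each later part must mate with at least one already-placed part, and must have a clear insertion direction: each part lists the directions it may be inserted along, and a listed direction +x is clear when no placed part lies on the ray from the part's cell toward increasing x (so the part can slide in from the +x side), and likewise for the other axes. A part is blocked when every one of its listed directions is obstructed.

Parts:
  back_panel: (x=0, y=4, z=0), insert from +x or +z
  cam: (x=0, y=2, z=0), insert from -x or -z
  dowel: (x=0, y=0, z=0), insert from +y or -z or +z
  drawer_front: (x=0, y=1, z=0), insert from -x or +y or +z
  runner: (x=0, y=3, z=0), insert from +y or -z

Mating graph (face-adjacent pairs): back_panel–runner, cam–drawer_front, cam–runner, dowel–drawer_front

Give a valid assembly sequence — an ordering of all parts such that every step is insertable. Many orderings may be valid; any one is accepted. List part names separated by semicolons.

1. dowel@(0, 0, 0) [+y clear] — {dowel}
2. drawer_front@(0, 1, 0) [-x clear] — {dowel, drawer_front}
3. cam@(0, 2, 0) [-x clear] — {cam, dowel, drawer_front}
4. runner@(0, 3, 0) [+y clear] — {cam, dowel, drawer_front, runner}
5. back_panel@(0, 4, 0) [+x clear] — {back_panel, cam, dowel, drawer_front, runner}

dowel; drawer_front; cam; runner; back_panel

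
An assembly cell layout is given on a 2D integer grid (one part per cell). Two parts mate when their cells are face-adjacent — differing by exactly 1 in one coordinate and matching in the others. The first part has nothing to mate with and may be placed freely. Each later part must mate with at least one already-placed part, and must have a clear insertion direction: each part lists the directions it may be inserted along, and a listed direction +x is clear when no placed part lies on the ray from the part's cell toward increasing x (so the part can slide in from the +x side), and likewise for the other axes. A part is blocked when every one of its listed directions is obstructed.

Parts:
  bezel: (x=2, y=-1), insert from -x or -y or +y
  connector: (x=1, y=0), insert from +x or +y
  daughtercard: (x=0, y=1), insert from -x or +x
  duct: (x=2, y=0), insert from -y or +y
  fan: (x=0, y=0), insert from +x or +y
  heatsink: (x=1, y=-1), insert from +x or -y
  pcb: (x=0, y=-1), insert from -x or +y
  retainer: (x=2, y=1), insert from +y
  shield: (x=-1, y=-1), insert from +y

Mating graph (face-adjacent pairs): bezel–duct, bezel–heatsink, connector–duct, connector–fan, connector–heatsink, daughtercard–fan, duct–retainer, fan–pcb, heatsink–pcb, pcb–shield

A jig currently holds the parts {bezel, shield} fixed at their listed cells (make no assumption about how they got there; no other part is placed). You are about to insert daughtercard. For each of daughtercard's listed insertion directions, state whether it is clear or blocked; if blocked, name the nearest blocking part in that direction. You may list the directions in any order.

-x: ray from daughtercard(0, 1) has no placed part ⇒ clear
+x: ray from daughtercard(0, 1) has no placed part ⇒ clear

+x: clear; -x: clear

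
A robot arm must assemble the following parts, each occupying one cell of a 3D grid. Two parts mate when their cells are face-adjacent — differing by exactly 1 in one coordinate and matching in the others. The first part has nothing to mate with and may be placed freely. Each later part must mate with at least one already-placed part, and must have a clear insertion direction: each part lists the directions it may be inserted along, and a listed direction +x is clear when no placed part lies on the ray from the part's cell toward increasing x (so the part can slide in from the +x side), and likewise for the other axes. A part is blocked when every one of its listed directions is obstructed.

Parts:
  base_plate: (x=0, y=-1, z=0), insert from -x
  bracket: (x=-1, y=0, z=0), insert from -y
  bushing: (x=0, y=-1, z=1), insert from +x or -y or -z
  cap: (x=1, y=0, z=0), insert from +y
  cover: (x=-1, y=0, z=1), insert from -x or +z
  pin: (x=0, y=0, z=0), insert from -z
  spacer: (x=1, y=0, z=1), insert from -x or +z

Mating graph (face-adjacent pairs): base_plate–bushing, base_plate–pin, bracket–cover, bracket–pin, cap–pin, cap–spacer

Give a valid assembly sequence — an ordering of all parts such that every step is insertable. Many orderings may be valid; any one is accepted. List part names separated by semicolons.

1. bushing@(0, -1, 1) [+x clear] — {bushing}
2. base_plate@(0, -1, 0) [-x clear] — {base_plate, bushing}
3. pin@(0, 0, 0) [-z clear] — {base_plate, bushing, pin}
4. bracket@(-1, 0, 0) [-y clear] — {base_plate, bracket, bushing, pin}
5. cap@(1, 0, 0) [+y clear] — {base_plate, bracket, bushing, cap, pin}
6. spacer@(1, 0, 1) [-x clear] — {base_plate, bracket, bushing, cap, pin, spacer}
7. cover@(-1, 0, 1) [-x clear] — {base_plate, bracket, bushing, cap, cover, pin, spacer}

bushing; base_plate; pin; bracket; cap; spacer; cover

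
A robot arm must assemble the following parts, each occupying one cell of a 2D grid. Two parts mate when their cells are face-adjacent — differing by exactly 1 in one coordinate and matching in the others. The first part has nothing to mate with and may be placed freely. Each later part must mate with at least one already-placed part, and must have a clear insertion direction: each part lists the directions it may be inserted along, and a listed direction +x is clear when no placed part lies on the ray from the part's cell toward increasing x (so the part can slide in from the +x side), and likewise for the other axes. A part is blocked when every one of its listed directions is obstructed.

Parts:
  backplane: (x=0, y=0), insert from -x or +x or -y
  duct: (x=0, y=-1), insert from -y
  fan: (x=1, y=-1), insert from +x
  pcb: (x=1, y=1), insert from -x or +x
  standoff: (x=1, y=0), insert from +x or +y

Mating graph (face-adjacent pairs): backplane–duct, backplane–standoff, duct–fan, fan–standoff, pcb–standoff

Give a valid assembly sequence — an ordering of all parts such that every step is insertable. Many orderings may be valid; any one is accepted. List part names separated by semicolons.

1. backplane@(0, 0) [-x clear] — {backplane}
2. duct@(0, -1) [-y clear] — {backplane, duct}
3. fan@(1, -1) [+x clear] — {backplane, duct, fan}
4. standoff@(1, 0) [+x clear] — {backplane, duct, fan, standoff}
5. pcb@(1, 1) [-x clear] — {backplane, duct, fan, pcb, standoff}

backplane; duct; fan; standoff; pcb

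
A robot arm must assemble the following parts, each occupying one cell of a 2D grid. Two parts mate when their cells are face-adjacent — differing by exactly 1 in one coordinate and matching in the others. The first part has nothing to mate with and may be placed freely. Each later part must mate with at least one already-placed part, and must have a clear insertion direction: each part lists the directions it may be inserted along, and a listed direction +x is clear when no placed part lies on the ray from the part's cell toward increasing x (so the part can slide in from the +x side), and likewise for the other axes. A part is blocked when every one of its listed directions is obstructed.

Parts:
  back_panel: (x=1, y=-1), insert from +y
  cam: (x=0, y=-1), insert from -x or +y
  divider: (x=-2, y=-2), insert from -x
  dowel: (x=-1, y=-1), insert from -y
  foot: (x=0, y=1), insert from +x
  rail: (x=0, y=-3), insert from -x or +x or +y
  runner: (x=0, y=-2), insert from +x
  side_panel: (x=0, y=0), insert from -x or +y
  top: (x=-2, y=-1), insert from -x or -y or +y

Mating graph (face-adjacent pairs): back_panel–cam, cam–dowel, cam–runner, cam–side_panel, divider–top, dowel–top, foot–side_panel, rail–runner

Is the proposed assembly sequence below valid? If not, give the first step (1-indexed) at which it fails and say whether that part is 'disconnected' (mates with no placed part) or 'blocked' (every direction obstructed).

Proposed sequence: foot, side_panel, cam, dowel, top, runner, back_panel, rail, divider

Valid

1. foot@(0, 1) [+x clear] — {foot}
2. side_panel@(0, 0) [-x clear] — {foot, side_panel}
3. cam@(0, -1) [-x clear] — {cam, foot, side_panel}
4. dowel@(-1, -1) [-y clear] — {cam, dowel, foot, side_panel}
5. top@(-2, -1) [-x clear] — {cam, dowel, foot, side_panel, top}
6. runner@(0, -2) [+x clear] — {cam, dowel, foot, runner, side_panel, top}
7. back_panel@(1, -1) [+y clear] — {back_panel, cam, dowel, foot, runner, side_panel, top}
8. rail@(0, -3) [-x clear] — {back_panel, cam, dowel, foot, rail, runner, side_panel, top}
9. divider@(-2, -2) [-x clear] — {back_panel, cam, divider, dowel, foot, rail, runner, side_panel, top}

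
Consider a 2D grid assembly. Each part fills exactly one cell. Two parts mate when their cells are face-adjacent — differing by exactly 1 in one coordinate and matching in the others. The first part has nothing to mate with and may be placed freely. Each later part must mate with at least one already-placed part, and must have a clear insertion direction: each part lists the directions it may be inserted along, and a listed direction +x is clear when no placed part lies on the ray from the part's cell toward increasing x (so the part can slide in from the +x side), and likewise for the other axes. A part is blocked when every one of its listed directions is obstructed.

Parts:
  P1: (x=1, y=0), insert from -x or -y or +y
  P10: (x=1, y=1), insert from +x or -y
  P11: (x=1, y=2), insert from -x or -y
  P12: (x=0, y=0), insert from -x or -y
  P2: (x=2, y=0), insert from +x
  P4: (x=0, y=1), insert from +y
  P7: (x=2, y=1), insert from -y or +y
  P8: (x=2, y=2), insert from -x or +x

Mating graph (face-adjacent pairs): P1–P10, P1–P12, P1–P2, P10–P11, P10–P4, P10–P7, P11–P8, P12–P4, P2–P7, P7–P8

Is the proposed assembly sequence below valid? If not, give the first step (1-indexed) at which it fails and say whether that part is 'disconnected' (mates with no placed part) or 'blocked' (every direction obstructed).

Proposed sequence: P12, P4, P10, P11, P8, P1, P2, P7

Invalid at step 8 (blocked)

1. P12@(0, 0) [-x clear] — {P12}
2. P4@(0, 1) [+y clear] — {P12, P4}
3. P10@(1, 1) [+x clear] — {P10, P12, P4}
4. P11@(1, 2) [-x clear] — {P10, P11, P12, P4}
5. P8@(2, 2) [+x clear] — {P10, P11, P12, P4, P8}
6. P1@(1, 0) [-y clear] — {P1, P10, P11, P12, P4, P8}
7. P2@(2, 0) [+x clear] — {P1, P10, P11, P12, P2, P4, P8}
8. P7@(2, 1) — -y/+y all obstructed ⇒ blocked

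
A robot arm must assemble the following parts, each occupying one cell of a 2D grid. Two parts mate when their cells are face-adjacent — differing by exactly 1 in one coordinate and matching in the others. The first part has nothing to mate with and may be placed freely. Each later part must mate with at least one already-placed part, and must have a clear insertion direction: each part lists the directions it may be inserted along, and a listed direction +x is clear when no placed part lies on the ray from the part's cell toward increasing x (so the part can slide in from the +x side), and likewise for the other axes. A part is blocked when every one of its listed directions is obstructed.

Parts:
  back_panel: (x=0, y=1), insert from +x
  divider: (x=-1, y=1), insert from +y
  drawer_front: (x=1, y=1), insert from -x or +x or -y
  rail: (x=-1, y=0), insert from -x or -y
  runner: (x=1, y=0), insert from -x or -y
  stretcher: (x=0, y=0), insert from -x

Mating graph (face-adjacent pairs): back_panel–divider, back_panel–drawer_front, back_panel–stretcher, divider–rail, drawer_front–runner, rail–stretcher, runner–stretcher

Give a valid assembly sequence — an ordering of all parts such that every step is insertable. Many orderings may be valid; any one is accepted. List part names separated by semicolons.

runner; stretcher; rail; divider; back_panel; drawer_front

1. runner@(1, 0) [-x clear] — {runner}
2. stretcher@(0, 0) [-x clear] — {runner, stretcher}
3. rail@(-1, 0) [-x clear] — {rail, runner, stretcher}
4. divider@(-1, 1) [+y clear] — {divider, rail, runner, stretcher}
5. back_panel@(0, 1) [+x clear] — {back_panel, divider, rail, runner, stretcher}
6. drawer_front@(1, 1) [+x clear] — {back_panel, divider, drawer_front, rail, runner, stretcher}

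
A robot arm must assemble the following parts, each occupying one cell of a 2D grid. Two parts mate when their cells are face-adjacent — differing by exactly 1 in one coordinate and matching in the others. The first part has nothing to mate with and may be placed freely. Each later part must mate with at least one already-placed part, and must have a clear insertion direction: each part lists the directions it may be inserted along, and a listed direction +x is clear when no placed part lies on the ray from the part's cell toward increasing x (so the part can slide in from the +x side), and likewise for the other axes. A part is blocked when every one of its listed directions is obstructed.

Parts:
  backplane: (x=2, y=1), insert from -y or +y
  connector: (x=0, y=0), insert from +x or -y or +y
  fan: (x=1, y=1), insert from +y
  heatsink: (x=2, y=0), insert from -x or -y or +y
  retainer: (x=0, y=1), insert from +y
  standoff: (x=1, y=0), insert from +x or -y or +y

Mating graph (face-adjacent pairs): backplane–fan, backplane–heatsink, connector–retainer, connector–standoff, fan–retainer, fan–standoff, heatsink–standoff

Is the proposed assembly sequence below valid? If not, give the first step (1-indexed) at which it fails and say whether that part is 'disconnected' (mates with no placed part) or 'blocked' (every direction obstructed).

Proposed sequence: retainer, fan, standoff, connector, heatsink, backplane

1. retainer@(0, 1) [+y clear] — {retainer}
2. fan@(1, 1) [+y clear] — {fan, retainer}
3. standoff@(1, 0) [+x clear] — {fan, retainer, standoff}
4. connector@(0, 0) [-y clear] — {connector, fan, retainer, standoff}
5. heatsink@(2, 0) [-y clear] — {connector, fan, heatsink, retainer, standoff}
6. backplane@(2, 1) [+y clear] — {backplane, connector, fan, heatsink, retainer, standoff}

Valid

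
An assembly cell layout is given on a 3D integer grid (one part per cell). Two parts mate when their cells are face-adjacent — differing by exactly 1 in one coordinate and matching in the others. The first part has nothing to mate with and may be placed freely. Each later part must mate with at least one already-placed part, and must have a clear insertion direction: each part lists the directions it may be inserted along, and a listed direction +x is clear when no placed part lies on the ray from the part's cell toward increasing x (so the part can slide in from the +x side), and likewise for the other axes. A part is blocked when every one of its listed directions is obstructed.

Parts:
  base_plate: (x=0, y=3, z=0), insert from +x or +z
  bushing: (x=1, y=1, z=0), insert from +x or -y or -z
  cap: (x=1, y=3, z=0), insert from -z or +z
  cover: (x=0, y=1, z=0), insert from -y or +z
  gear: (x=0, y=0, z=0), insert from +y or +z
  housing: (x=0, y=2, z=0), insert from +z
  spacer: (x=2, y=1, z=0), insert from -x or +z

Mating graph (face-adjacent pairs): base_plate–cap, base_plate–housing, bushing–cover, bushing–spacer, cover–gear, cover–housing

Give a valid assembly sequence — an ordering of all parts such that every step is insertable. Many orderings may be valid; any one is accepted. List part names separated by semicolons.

1. gear@(0, 0, 0) [+y clear] — {gear}
2. cover@(0, 1, 0) [+z clear] — {cover, gear}
3. bushing@(1, 1, 0) [+x clear] — {bushing, cover, gear}
4. housing@(0, 2, 0) [+z clear] — {bushing, cover, gear, housing}
5. base_plate@(0, 3, 0) [+x clear] — {base_plate, bushing, cover, gear, housing}
6. cap@(1, 3, 0) [-z clear] — {base_plate, bushing, cap, cover, gear, housing}
7. spacer@(2, 1, 0) [+z clear] — {base_plate, bushing, cap, cover, gear, housing, spacer}

gear; cover; bushing; housing; base_plate; cap; spacer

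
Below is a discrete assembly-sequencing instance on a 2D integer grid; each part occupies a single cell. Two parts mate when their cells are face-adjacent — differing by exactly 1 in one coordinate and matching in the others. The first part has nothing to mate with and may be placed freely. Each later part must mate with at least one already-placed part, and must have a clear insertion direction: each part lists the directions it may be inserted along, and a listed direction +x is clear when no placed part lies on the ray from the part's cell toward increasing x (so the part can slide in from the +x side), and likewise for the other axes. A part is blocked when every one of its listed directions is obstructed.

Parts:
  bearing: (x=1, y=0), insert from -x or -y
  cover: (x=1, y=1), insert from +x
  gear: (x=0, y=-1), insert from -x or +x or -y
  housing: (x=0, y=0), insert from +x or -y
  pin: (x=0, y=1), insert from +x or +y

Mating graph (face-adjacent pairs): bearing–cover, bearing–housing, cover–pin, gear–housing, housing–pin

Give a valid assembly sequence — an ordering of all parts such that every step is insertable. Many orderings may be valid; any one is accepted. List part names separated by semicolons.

bearing; cover; pin; housing; gear

1. bearing@(1, 0) [-x clear] — {bearing}
2. cover@(1, 1) [+x clear] — {bearing, cover}
3. pin@(0, 1) [+y clear] — {bearing, cover, pin}
4. housing@(0, 0) [-y clear] — {bearing, cover, housing, pin}
5. gear@(0, -1) [-x clear] — {bearing, cover, gear, housing, pin}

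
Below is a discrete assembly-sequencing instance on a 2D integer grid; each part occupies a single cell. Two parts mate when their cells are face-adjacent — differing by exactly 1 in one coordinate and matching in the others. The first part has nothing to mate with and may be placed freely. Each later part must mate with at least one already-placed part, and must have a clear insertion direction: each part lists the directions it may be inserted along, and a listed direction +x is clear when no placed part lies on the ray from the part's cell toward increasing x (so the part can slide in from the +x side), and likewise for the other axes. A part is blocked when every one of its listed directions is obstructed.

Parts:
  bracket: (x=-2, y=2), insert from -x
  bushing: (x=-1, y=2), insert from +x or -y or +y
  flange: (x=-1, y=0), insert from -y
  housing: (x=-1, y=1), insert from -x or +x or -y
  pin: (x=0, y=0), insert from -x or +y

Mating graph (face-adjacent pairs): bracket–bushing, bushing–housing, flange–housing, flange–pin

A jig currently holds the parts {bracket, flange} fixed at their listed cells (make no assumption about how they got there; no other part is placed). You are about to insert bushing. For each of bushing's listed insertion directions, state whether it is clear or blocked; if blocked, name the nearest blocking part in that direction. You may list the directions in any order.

+x: ray from bushing(-1, 2) has no placed part ⇒ clear
-y: nearest on ray is flange@(-1, 0) ⇒ blocked
+y: ray from bushing(-1, 2) has no placed part ⇒ clear

+x: clear; +y: clear; -y: blocked by flange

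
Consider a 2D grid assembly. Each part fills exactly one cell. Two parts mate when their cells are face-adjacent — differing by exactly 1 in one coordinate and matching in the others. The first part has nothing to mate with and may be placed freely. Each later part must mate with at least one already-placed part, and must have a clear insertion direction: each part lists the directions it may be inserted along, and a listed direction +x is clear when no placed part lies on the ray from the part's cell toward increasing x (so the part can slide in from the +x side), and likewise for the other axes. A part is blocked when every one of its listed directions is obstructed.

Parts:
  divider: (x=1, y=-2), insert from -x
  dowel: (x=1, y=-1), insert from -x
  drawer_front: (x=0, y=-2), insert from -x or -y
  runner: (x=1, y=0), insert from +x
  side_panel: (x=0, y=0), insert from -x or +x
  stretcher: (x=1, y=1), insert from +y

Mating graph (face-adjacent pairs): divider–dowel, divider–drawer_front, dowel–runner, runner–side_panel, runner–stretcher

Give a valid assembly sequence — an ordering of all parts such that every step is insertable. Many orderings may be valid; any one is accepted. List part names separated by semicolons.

1. stretcher@(1, 1) [+y clear] — {stretcher}
2. runner@(1, 0) [+x clear] — {runner, stretcher}
3. side_panel@(0, 0) [-x clear] — {runner, side_panel, stretcher}
4. dowel@(1, -1) [-x clear] — {dowel, runner, side_panel, stretcher}
5. divider@(1, -2) [-x clear] — {divider, dowel, runner, side_panel, stretcher}
6. drawer_front@(0, -2) [-x clear] — {divider, dowel, drawer_front, runner, side_panel, stretcher}

stretcher; runner; side_panel; dowel; divider; drawer_front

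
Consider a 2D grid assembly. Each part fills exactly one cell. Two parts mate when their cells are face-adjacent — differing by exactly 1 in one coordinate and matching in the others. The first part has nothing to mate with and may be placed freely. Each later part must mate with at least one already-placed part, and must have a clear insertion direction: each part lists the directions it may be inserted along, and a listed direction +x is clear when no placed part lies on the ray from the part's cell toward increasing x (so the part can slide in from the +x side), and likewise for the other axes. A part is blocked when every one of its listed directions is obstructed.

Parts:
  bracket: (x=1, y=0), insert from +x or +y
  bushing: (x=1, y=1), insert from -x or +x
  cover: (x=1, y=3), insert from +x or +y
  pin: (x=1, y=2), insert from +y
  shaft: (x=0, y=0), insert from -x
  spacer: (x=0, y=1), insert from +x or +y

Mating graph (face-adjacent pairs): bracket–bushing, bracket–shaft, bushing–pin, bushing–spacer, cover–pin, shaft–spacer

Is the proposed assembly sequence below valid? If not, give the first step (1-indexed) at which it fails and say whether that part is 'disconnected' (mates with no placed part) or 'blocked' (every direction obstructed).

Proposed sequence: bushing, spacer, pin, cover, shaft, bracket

Valid

1. bushing@(1, 1) [-x clear] — {bushing}
2. spacer@(0, 1) [+y clear] — {bushing, spacer}
3. pin@(1, 2) [+y clear] — {bushing, pin, spacer}
4. cover@(1, 3) [+x clear] — {bushing, cover, pin, spacer}
5. shaft@(0, 0) [-x clear] — {bushing, cover, pin, shaft, spacer}
6. bracket@(1, 0) [+x clear] — {bracket, bushing, cover, pin, shaft, spacer}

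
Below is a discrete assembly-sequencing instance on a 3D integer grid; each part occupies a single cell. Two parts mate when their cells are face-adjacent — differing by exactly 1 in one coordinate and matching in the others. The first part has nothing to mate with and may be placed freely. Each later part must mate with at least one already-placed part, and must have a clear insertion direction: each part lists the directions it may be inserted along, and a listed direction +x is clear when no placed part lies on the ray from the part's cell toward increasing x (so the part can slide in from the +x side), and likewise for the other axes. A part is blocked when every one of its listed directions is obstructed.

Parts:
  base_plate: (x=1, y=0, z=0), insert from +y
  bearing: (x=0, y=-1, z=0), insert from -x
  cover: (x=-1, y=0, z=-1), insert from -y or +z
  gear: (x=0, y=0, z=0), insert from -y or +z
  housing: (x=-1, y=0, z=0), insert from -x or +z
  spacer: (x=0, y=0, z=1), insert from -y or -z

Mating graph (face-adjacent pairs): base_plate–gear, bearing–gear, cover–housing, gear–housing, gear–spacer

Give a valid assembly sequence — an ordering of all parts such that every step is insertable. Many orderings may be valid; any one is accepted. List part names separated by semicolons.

base_plate; gear; housing; cover; bearing; spacer

1. base_plate@(1, 0, 0) [+y clear] — {base_plate}
2. gear@(0, 0, 0) [-y clear] — {base_plate, gear}
3. housing@(-1, 0, 0) [-x clear] — {base_plate, gear, housing}
4. cover@(-1, 0, -1) [-y clear] — {base_plate, cover, gear, housing}
5. bearing@(0, -1, 0) [-x clear] — {base_plate, bearing, cover, gear, housing}
6. spacer@(0, 0, 1) [-y clear] — {base_plate, bearing, cover, gear, housing, spacer}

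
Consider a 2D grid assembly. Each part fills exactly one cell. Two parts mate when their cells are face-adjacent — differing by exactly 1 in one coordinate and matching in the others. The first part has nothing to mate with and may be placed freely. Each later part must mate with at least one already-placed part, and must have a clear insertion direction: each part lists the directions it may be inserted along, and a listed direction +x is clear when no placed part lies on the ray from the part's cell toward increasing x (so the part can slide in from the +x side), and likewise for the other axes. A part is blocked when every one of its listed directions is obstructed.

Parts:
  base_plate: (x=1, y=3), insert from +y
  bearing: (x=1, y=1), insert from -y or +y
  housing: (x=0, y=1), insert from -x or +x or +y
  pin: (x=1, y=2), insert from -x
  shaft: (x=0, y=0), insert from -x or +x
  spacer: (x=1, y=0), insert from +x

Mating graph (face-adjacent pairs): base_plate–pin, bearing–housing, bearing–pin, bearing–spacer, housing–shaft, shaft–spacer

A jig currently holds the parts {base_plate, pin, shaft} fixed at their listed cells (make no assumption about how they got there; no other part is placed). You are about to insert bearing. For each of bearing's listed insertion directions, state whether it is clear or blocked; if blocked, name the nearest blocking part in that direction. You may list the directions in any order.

-y: ray from bearing(1, 1) has no placed part ⇒ clear
+y: nearest on ray is pin@(1, 2) ⇒ blocked

+y: blocked by pin; -y: clear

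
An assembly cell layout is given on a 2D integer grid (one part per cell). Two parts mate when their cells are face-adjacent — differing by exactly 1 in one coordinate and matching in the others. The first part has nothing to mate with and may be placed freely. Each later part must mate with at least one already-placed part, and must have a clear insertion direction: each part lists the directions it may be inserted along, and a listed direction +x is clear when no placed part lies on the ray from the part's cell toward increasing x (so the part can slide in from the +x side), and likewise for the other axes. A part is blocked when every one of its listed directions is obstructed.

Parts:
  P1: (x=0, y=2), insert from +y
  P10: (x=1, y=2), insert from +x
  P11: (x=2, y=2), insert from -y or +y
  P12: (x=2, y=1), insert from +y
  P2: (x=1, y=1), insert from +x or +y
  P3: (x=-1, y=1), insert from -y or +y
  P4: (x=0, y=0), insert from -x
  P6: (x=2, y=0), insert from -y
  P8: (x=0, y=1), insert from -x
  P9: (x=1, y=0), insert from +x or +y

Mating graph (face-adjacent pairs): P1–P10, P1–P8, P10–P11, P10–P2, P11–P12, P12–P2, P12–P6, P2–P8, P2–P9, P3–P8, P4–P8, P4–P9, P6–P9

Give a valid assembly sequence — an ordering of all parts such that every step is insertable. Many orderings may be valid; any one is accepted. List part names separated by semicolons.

1. P10@(1, 2) [+x clear] — {P10}
2. P2@(1, 1) [+x clear] — {P10, P2}
3. P1@(0, 2) [+y clear] — {P1, P10, P2}
4. P12@(2, 1) [+y clear] — {P1, P10, P12, P2}
5. P11@(2, 2) [+y clear] — {P1, P10, P11, P12, P2}
6. P9@(1, 0) [+x clear] — {P1, P10, P11, P12, P2, P9}
7. P6@(2, 0) [-y clear] — {P1, P10, P11, P12, P2, P6, P9}
8. P8@(0, 1) [-x clear] — {P1, P10, P11, P12, P2, P6, P8, P9}
9. P3@(-1, 1) [-y clear] — {P1, P10, P11, P12, P2, P3, P6, P8, P9}
10. P4@(0, 0) [-x clear] — {P1, P10, P11, P12, P2, P3, P4, P6, P8, P9}

P10; P2; P1; P12; P11; P9; P6; P8; P3; P4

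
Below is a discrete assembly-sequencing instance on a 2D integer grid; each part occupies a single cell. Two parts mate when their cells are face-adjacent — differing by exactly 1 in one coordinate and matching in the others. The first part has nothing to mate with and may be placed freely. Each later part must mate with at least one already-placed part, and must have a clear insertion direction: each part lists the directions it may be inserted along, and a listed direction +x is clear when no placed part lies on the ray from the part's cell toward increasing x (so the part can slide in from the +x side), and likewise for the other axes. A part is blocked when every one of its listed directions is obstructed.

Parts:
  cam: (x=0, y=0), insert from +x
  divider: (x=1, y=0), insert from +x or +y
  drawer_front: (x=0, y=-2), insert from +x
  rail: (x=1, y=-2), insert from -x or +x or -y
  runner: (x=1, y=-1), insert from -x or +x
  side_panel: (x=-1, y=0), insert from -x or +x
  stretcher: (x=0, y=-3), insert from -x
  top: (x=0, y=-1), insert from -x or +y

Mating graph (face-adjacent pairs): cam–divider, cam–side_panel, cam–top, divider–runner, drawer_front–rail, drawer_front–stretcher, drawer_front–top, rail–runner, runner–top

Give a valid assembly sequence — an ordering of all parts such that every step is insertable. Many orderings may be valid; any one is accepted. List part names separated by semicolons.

cam; divider; top; drawer_front; stretcher; runner; side_panel; rail

1. cam@(0, 0) [+x clear] — {cam}
2. divider@(1, 0) [+x clear] — {cam, divider}
3. top@(0, -1) [-x clear] — {cam, divider, top}
4. drawer_front@(0, -2) [+x clear] — {cam, divider, drawer_front, top}
5. stretcher@(0, -3) [-x clear] — {cam, divider, drawer_front, stretcher, top}
6. runner@(1, -1) [+x clear] — {cam, divider, drawer_front, runner, stretcher, top}
7. side_panel@(-1, 0) [-x clear] — {cam, divider, drawer_front, runner, side_panel, stretcher, top}
8. rail@(1, -2) [+x clear] — {cam, divider, drawer_front, rail, runner, side_panel, stretcher, top}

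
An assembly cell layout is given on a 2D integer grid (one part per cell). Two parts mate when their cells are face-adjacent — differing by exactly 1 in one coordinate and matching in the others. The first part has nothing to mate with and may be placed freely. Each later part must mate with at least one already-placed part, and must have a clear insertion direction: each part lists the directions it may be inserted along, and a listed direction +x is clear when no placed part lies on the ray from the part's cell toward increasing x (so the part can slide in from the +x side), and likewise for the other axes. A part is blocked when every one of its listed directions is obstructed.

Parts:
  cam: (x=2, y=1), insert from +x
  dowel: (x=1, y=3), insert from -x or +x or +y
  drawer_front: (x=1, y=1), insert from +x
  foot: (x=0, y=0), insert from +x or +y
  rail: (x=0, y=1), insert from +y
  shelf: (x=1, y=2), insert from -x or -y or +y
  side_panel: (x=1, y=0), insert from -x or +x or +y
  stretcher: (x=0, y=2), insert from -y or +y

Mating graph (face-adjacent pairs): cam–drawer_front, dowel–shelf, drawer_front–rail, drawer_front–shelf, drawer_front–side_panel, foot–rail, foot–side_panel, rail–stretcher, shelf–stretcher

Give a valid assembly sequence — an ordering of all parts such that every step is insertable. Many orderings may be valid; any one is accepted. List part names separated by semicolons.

1. foot@(0, 0) [+x clear] — {foot}
2. side_panel@(1, 0) [+x clear] — {foot, side_panel}
3. drawer_front@(1, 1) [+x clear] — {drawer_front, foot, side_panel}
4. cam@(2, 1) [+x clear] — {cam, drawer_front, foot, side_panel}
5. shelf@(1, 2) [-x clear] — {cam, drawer_front, foot, shelf, side_panel}
6. dowel@(1, 3) [-x clear] — {cam, dowel, drawer_front, foot, shelf, side_panel}
7. rail@(0, 1) [+y clear] — {cam, dowel, drawer_front, foot, rail, shelf, side_panel}
8. stretcher@(0, 2) [+y clear] — {cam, dowel, drawer_front, foot, rail, shelf, side_panel, stretcher}

foot; side_panel; drawer_front; cam; shelf; dowel; rail; stretcher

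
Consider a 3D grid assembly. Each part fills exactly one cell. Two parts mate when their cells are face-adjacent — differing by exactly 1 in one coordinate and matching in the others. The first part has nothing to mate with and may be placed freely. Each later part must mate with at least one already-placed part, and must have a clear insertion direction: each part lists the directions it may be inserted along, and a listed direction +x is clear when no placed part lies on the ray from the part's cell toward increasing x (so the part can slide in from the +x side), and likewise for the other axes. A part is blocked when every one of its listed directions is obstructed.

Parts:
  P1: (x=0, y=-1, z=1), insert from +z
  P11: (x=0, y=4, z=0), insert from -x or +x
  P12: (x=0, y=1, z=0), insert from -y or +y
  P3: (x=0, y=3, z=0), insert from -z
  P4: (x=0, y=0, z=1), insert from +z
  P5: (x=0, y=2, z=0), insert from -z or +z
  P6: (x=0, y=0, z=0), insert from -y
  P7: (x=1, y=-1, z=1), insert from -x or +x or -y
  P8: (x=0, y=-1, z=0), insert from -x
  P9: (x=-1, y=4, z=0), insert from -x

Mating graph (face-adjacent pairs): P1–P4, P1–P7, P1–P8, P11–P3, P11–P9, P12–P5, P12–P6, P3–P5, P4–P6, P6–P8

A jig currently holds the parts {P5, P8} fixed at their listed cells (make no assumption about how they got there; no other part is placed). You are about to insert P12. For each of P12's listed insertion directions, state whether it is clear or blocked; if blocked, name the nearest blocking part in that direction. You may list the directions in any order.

-y: nearest on ray is P8@(0, -1, 0) ⇒ blocked
+y: nearest on ray is P5@(0, 2, 0) ⇒ blocked

+y: blocked by P5; -y: blocked by P8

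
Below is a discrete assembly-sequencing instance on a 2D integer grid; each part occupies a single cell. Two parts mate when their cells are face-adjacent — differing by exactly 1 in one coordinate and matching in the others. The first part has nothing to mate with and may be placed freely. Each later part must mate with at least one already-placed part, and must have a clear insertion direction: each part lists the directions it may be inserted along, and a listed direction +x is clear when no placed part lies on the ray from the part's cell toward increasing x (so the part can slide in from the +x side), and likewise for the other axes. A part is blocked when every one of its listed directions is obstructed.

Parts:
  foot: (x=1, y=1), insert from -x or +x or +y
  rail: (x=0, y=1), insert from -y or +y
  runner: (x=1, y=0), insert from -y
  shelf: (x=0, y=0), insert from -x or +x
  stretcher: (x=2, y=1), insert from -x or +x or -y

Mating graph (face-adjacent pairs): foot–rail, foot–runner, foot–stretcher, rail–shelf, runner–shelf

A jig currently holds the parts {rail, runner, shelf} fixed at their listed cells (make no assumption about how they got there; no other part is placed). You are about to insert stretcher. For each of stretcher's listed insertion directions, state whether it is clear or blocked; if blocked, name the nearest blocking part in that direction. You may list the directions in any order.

+x: clear; -x: blocked by rail; -y: clear

-x: nearest on ray is rail@(0, 1) ⇒ blocked
+x: ray from stretcher(2, 1) has no placed part ⇒ clear
-y: ray from stretcher(2, 1) has no placed part ⇒ clear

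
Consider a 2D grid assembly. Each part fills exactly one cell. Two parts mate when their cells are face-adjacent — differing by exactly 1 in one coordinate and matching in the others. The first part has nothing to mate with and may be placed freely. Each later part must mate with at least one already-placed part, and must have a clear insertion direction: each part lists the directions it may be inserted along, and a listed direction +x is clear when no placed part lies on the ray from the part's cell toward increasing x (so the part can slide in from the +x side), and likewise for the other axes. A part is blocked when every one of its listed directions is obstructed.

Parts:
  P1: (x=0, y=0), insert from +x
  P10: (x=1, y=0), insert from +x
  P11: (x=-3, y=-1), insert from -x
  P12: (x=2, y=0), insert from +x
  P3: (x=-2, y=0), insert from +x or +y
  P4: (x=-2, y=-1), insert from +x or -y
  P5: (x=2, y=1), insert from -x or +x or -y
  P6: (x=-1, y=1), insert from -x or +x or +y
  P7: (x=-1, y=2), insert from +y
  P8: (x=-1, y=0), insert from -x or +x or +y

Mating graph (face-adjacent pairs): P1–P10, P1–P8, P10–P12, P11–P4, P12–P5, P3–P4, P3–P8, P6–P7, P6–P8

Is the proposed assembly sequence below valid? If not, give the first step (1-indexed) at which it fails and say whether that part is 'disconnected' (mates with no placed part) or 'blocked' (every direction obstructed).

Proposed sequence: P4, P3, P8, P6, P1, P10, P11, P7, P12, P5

1. P4@(-2, -1) [+x clear] — {P4}
2. P3@(-2, 0) [+x clear] — {P3, P4}
3. P8@(-1, 0) [+x clear] — {P3, P4, P8}
4. P6@(-1, 1) [-x clear] — {P3, P4, P6, P8}
5. P1@(0, 0) [+x clear] — {P1, P3, P4, P6, P8}
6. P10@(1, 0) [+x clear] — {P1, P10, P3, P4, P6, P8}
7. P11@(-3, -1) [-x clear] — {P1, P10, P11, P3, P4, P6, P8}
8. P7@(-1, 2) [+y clear] — {P1, P10, P11, P3, P4, P6, P7, P8}
9. P12@(2, 0) [+x clear] — {P1, P10, P11, P12, P3, P4, P6, P7, P8}
10. P5@(2, 1) [+x clear] — {P1, P10, P11, P12, P3, P4, P5, P6, P7, P8}

Valid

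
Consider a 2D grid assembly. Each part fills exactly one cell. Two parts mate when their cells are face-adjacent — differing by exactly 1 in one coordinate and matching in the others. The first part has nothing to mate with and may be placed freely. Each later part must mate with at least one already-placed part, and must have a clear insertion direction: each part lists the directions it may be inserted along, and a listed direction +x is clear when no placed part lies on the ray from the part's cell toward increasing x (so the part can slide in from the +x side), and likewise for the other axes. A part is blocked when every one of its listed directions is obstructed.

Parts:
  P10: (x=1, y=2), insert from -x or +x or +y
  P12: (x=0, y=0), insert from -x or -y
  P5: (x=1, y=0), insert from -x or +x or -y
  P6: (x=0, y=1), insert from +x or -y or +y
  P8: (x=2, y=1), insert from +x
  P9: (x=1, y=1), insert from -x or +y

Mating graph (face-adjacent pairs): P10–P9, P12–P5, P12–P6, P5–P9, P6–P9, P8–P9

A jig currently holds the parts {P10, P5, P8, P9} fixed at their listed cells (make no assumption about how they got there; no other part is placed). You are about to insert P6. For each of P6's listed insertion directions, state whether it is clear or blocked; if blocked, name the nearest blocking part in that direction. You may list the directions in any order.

+x: nearest on ray is P9@(1, 1) ⇒ blocked
-y: ray from P6(0, 1) has no placed part ⇒ clear
+y: ray from P6(0, 1) has no placed part ⇒ clear

+x: blocked by P9; +y: clear; -y: clear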